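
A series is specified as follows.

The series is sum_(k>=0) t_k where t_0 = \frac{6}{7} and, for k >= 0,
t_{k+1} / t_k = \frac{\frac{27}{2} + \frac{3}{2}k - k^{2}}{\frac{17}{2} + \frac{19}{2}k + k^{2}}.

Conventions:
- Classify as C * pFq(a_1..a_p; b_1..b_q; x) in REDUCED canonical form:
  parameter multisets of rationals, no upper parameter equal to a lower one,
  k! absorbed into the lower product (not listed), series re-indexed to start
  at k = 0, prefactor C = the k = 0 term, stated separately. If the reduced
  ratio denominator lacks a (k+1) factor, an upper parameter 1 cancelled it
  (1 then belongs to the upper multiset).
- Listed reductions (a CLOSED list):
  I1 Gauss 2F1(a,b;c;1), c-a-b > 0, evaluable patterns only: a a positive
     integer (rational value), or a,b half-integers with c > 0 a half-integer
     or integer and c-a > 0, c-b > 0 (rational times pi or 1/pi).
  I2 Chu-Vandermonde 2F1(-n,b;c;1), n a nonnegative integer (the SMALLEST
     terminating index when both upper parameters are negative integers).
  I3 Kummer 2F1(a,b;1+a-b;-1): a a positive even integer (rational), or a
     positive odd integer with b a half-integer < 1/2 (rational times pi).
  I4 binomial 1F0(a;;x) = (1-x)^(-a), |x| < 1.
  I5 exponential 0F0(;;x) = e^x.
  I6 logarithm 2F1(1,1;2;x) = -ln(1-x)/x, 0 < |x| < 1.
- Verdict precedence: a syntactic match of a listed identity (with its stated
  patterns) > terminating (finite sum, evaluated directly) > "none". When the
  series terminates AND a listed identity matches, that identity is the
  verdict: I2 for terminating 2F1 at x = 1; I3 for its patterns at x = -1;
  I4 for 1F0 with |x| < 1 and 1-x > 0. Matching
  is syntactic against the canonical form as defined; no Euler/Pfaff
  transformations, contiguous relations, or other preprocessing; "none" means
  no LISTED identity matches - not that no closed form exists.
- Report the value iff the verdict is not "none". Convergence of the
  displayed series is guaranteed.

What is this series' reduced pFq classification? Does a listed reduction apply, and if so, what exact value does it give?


This is \frac{6}{7} * 2F1(-\frac{9}{2}, 3; \frac{17}{2}; -1) in reduced canonical form. Verdict: Kummer's theorem (I3) applies (x = -1; c = \frac{17}{2} equals 1+a-b for upper {-\frac{9}{2}, 3}: listed pattern). Hence: \frac{19305}{16384} \cdot \pi.

Key observation: with t_0 = \frac{6}{7}, factor the ratio over Q (C = 6/7): negated roots = parameters.
Step ratio: r(k) = -1 * (k-\frac{9}{2}) (k+3) / [(k+\frac{17}{2}) (k+1)] - rational; roots negated = parameters, x = -1, C = \frac{6}{7}.


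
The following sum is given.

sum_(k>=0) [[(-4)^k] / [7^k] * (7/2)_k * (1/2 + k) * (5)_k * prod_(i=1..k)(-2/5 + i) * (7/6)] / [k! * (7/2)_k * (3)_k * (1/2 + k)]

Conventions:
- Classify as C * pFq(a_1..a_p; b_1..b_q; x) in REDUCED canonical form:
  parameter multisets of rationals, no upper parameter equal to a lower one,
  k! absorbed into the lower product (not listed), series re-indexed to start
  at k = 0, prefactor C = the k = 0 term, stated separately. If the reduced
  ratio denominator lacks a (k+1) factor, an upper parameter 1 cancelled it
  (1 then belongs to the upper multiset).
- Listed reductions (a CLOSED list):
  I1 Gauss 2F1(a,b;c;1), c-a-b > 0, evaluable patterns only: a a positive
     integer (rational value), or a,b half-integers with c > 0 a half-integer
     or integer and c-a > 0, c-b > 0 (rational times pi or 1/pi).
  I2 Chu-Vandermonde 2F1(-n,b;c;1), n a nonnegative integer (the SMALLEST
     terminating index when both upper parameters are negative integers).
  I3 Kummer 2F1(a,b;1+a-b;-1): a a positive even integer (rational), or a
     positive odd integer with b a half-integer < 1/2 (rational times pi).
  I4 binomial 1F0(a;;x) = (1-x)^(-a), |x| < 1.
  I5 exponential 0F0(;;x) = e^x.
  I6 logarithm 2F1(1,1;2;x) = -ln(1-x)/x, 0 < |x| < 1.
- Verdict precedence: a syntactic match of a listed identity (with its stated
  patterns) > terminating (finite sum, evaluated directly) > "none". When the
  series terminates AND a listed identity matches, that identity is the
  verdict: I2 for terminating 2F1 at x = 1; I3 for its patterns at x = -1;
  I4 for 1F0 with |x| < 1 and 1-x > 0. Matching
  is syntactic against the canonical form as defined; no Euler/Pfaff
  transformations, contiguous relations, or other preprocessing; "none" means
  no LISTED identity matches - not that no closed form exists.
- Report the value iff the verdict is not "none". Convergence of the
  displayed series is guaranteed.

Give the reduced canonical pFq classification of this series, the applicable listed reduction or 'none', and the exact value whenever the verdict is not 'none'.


The tell: from the first term 7/6: the parameter 7/2 appears in both the upper and lower lists and cancels (alongside the other common factor).
Consecutive-term ratio: r(k) = (-4/7) * (k+3/5) (k+5) / [(k+3) (k+1)] - rational in k. x = (-4/7); t_0 = 7/6; negate the roots.

Prefactor 7/6, argument -4/7: 2F1 with upper {3/5, 5} over lower {3}. Verdict: none (x = -4/7): each listed identity misses the multisets {3/5, 5} ; {3}.


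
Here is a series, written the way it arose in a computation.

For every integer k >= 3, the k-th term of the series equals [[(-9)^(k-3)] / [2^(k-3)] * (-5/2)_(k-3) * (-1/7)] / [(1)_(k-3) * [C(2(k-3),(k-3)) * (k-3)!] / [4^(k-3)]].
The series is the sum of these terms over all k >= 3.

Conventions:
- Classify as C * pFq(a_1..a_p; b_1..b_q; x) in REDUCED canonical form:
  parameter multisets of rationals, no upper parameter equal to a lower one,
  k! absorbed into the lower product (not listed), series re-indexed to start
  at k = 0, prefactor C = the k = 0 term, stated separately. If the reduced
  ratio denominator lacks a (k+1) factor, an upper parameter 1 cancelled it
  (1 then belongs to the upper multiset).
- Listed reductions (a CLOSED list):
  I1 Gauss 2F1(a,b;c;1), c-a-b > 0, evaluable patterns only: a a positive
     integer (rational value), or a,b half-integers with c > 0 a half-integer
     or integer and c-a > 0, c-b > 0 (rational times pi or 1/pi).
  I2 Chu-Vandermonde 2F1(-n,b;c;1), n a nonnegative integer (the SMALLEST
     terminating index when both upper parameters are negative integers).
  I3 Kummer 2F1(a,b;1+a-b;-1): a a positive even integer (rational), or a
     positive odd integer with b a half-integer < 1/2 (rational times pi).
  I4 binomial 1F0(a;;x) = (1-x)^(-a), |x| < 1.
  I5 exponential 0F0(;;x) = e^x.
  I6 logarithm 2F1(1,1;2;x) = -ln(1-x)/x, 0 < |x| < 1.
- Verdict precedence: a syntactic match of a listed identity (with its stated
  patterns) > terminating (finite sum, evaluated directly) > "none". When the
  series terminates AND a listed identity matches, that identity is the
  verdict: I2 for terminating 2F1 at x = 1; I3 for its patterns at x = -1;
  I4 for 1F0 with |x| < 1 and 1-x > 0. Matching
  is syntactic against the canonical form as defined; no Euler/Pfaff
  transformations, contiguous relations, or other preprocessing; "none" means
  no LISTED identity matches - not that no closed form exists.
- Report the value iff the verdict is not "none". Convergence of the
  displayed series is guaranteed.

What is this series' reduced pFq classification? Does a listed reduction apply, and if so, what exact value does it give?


First insight: x = (-9/2) and the two geometric factors (prefactor -1/7) combine into one argument.
Adjacent-term ratio: r(k) = (-9/2) * (k-5/2) / [(k+1/2) (k+1)] - rational in k. x = (-9/2); t_0 = -1/7; negate the roots.

Canonical form: C = -1/7 times 1F1 with upper {-5/2}, lower {1/2}, x = -9/2. Verdict: none. No listed pattern accepts 1F1(-5/2; 1/2; -9/2).


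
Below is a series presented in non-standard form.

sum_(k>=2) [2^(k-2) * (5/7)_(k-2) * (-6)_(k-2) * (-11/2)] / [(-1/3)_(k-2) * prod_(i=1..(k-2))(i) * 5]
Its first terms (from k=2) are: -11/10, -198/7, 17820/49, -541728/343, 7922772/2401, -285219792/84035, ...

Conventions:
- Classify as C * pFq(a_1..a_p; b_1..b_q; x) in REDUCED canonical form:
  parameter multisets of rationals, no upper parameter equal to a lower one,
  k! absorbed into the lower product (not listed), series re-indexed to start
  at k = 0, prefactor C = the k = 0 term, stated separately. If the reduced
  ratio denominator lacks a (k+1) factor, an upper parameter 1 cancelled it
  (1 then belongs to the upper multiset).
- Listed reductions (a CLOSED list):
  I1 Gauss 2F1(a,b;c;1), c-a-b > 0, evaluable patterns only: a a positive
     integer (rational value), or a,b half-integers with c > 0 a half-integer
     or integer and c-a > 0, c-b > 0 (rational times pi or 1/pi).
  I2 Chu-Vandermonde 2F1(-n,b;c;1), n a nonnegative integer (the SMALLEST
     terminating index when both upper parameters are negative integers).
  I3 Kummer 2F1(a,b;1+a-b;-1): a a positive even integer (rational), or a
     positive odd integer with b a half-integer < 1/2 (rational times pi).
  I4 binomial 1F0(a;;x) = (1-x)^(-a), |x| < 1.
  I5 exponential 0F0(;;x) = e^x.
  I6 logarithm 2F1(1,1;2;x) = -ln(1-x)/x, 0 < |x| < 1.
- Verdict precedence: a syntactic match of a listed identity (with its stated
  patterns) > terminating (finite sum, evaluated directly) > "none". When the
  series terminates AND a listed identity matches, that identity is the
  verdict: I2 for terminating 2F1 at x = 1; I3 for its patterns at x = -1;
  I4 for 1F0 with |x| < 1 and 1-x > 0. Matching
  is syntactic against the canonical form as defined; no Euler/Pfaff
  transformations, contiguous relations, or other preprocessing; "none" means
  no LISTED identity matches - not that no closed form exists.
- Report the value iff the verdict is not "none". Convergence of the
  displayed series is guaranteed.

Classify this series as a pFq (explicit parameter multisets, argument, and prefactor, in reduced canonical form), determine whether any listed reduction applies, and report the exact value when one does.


x = 2 here; the reduced form reads 2F1, upper {-6, 5/7}, lower {-1/3}, C = -11/10. Verdict: terminating (-6 upstairs). 7 nonzero terms in all; added directly. Its exact value is 378474151/8235430.

First insight: x = 2 and the product of the first k integers (C = -11/10) is k!.
Consecutive-term ratio: r(k) = 2 * (k-6) (k+5/7) / [(k-1/3) (k+1)] - rational in k. x = 2; t_0 = -11/10; negate the roots.


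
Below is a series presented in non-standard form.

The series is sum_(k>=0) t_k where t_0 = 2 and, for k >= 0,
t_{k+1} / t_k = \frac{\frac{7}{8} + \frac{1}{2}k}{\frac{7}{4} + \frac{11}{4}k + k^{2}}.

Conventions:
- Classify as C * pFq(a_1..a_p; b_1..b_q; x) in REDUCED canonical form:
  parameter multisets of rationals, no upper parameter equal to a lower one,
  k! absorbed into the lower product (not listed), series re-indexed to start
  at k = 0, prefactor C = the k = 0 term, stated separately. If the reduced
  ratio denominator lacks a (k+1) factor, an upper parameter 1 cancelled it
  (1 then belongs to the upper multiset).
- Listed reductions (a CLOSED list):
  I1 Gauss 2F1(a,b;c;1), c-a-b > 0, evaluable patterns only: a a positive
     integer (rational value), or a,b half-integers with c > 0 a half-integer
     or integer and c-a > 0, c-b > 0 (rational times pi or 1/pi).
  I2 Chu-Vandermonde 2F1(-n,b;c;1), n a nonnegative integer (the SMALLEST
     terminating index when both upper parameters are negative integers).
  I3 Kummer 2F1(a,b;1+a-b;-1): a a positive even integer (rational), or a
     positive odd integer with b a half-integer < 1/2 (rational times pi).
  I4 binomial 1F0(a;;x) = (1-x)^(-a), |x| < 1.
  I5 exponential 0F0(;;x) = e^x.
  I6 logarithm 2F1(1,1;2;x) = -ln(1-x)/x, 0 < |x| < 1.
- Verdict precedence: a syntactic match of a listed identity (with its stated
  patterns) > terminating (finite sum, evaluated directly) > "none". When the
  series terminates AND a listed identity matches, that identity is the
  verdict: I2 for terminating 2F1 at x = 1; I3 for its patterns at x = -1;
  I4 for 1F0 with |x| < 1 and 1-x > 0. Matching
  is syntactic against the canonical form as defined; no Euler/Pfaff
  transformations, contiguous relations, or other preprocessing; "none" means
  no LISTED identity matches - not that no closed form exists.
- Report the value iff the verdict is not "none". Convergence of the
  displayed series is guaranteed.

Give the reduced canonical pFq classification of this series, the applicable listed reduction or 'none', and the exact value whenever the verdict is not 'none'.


The series (x = \frac{1}{2}) is 0F0: upper {-}, lower {-}, prefactor 2. Verdict: the exponential series (I5) applies (the 0F0 exponential series at x = \frac{1}{2}). Value: 2 \cdot e^{\frac{1}{2}}.

The tell: from the first term 2: roots of the ratio polynomials (C = 2, x = 1/2) are the negated parameters.
Term ratio: r(k) = \frac{1}{2} * 1 / [(k+1)] ; factor over Q: parameters, x = \frac{1}{2}, and C = 2.


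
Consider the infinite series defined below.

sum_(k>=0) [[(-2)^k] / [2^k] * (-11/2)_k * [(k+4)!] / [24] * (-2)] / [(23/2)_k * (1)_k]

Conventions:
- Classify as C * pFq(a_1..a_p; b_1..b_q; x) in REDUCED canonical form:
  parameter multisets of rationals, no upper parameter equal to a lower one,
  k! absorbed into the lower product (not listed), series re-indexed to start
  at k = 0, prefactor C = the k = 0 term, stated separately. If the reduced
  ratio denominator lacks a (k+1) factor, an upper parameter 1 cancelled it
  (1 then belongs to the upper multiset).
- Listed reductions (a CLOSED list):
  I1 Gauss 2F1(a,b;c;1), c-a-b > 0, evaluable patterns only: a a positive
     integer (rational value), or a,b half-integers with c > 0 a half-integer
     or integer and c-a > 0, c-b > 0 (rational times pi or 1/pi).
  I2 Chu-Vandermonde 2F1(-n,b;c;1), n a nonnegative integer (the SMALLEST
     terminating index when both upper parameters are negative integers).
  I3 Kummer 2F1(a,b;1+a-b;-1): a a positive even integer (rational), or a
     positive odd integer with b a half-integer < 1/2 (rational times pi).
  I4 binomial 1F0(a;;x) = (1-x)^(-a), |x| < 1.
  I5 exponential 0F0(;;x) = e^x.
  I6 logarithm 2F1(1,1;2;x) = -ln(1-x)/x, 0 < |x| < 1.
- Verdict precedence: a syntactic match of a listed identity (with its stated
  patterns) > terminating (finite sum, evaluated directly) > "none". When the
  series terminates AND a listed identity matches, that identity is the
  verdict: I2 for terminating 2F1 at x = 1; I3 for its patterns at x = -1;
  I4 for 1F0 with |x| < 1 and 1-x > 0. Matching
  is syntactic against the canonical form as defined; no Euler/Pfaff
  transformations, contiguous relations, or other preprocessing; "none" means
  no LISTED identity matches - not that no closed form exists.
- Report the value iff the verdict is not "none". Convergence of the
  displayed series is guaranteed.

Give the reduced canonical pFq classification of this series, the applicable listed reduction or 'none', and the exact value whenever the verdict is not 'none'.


The series (x = -1) is 2F1: upper {-11/2, 5}, lower {23/2}, prefactor -2. Verdict: the Kummer evaluation I3 matches (x = -1; c = 23/2 equals 1+a-b for upper {-11/2, 5}: listed pattern). Its exact value is (-43648605/8388608) * pi.

The tell: t_0 being -2, (1)_k (C = -2, x = -1) is k! itself.
Ratio: r(k) = (-1) * (k-11/2) (k+5) / [(k+23/2) (k+1)] - rational in k, leading ratio (-1); with t_0 = -2, classification follows.


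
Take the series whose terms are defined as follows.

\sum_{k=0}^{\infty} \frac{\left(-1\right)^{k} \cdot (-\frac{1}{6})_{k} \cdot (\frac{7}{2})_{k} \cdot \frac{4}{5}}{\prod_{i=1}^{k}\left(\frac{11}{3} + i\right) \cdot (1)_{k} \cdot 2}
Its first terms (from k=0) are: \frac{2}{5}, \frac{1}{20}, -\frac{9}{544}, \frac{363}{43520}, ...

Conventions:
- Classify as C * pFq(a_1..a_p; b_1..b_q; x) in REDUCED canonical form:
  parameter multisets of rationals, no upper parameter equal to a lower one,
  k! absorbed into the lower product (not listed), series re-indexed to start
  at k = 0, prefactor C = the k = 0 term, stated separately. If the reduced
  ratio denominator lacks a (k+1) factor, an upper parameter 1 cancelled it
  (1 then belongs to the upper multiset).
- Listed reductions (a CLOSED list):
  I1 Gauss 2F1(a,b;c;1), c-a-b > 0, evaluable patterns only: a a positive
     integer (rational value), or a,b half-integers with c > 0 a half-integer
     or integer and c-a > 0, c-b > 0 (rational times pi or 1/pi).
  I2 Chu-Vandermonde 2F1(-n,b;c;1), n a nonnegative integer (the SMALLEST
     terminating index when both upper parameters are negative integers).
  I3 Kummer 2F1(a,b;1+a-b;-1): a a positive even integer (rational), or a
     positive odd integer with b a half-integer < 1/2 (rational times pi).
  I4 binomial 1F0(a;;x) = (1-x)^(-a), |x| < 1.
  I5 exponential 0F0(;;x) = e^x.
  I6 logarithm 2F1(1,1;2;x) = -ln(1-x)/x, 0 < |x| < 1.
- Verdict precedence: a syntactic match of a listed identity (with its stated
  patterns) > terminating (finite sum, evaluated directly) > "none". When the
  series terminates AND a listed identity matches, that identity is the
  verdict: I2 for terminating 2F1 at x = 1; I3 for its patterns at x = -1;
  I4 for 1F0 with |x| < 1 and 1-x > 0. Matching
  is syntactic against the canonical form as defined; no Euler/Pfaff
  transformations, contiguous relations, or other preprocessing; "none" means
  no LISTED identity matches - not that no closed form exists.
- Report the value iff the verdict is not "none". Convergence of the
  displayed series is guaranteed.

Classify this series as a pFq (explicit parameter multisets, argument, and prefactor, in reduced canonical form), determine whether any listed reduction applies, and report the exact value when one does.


The series (x = -1) is 2F1: upper {-\frac{1}{6}, \frac{7}{2}}, lower {\frac{14}{3}}, prefactor \frac{2}{5}. Verdict: no listed reduction: x = -1 and upper {-\frac{1}{6}, \frac{7}{2}} fail every I1-I6 pattern.

Key step: with t_0 = \frac{2}{5}, (1)_k (prefactor 2/5) is k! itself.
Step ratio: r(k) = -1 * (k-\frac{1}{6}) (k+\frac{7}{2}) / [(k+\frac{14}{3}) (k+1)] - poly over poly, x = -1 from leading terms; C = \frac{2}{5} at k = 0.


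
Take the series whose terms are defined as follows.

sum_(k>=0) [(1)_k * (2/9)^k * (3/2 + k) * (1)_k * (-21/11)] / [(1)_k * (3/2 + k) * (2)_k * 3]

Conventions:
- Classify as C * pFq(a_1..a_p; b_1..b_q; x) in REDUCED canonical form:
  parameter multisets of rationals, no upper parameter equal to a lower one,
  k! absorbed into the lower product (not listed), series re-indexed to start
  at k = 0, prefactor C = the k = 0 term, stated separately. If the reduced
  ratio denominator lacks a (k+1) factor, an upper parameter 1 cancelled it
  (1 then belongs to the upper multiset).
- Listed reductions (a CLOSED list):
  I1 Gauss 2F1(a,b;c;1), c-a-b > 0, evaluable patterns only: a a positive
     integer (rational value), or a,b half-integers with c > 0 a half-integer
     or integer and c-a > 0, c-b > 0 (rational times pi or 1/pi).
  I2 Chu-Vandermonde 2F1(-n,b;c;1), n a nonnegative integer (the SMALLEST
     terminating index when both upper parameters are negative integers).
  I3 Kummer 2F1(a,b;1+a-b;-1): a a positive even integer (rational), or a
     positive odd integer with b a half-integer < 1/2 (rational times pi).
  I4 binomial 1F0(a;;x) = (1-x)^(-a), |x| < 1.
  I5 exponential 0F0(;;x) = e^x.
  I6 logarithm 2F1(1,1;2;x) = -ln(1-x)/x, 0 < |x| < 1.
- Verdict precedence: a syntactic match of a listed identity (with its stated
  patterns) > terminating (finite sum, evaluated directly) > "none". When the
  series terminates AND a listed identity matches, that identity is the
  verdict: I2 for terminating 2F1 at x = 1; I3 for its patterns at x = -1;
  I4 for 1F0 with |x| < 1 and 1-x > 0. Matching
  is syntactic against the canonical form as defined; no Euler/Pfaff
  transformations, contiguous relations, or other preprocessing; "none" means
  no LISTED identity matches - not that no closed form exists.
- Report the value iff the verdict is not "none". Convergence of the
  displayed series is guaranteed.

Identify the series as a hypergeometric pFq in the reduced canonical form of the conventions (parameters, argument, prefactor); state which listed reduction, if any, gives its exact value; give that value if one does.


The series (x = 2/9) is 2F1: upper {1, 1}, lower {2}, prefactor -7/11. Verdict (x = 2/9): the I6 logarithm reduction applies (the logarithm: parameters (1,1;2), x = 2/9). Exact value: (63/22) * ln(7/9).

Structural cue: t_0 being -7/11, (1)_k (prefactor -7/11) is k! itself.
Term ratio: r(k) = (2/9) * (k+1) (k+1) / [(k+2) (k+1)] - rational in k, leading ratio (2/9); with t_0 = -7/11, classification follows.


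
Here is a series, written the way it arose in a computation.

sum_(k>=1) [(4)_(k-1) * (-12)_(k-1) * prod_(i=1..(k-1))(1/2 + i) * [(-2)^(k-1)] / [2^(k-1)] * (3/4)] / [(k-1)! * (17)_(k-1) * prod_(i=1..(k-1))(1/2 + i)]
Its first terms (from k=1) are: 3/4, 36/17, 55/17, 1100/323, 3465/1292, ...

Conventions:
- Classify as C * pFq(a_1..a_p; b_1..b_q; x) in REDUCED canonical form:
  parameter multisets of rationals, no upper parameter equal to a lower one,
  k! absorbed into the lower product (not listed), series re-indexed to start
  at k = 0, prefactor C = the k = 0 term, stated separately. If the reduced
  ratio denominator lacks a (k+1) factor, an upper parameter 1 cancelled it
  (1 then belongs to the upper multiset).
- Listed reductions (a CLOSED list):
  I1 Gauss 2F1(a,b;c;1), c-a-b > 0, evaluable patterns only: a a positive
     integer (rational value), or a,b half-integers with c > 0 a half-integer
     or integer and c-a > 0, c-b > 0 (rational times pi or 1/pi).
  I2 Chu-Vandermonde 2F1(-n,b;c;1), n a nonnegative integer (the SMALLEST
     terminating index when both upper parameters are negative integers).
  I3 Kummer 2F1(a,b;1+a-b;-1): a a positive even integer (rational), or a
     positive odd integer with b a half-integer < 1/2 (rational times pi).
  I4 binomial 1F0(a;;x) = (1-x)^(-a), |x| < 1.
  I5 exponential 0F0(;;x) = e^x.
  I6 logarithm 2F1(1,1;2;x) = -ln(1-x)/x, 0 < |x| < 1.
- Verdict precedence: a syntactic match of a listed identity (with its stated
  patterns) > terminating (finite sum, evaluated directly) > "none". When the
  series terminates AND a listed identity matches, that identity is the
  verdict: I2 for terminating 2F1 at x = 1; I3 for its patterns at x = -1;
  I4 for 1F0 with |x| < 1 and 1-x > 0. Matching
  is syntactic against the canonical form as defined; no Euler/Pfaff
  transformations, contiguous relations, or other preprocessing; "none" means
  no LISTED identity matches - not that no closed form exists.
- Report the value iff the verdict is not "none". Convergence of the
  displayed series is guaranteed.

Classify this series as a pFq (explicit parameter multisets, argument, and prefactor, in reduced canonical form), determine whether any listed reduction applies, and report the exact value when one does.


Prefactor 3/4, argument -1: 2F1 with upper {-12, 4} over lower {17}. Verdict: Kummer's theorem (I3) applies (x = -1; c = 17 equals 1+a-b for upper {-12, 4}: listed pattern). Sum: 15.

First insight: t_0 = 3/4 here, and the running product (C = 3/4) telescopes to a rising factorial.
Adjacent-term ratio: r(k) = (-1) * (k-12) (k+4) / [(k+17) (k+1)] ; factor over Q: parameters, x = (-1), and C = 3/4.


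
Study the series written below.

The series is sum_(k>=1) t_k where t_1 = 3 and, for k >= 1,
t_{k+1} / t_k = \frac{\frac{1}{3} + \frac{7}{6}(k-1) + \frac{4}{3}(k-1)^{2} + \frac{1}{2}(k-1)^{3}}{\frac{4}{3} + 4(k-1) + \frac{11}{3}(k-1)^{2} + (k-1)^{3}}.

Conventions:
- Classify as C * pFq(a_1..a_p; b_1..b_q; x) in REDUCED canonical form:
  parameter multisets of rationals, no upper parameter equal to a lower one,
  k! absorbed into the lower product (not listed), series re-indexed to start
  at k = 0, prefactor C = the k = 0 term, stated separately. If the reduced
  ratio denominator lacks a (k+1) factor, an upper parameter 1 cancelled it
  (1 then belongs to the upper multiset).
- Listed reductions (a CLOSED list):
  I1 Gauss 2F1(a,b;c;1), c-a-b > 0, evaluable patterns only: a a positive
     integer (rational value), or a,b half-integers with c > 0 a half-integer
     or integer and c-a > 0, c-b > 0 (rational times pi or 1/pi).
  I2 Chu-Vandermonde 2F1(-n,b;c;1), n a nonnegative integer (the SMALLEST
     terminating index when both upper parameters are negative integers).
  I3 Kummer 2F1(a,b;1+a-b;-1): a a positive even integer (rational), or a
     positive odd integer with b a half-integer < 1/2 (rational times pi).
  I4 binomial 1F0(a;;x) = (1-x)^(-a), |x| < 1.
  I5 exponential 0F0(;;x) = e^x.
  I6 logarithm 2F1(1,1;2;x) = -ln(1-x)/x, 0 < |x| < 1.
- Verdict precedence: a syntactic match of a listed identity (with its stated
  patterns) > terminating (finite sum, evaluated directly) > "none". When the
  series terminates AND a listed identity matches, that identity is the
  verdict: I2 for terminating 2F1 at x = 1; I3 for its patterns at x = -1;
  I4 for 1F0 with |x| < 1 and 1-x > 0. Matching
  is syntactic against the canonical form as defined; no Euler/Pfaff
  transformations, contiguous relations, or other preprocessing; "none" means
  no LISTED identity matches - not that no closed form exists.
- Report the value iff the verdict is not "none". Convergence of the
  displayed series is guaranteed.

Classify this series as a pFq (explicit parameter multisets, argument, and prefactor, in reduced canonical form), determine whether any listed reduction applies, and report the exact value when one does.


Canonical form: C = 3 times 2F1 with upper {1, 1}, lower {2}, x = \frac{1}{2}. Verdict (x = \frac{1}{2}): the logarithmic series (I6) applies (the logarithm: parameters (1,1;2), x = \frac{1}{2}). Hence: \left(-6\right) \cdot \ln\left(\frac{1}{2}\right).

Key step: t_0 being 3, cancel k + 2/3 from the displayed ratio first; then C = 3, x = 1/2.
Term ratio: r(k) = \frac{1}{2} * (k+1) (k+1) / [(k+2) (k+1)] - rational in k. x = \frac{1}{2}; t_0 = 3; negate the roots.


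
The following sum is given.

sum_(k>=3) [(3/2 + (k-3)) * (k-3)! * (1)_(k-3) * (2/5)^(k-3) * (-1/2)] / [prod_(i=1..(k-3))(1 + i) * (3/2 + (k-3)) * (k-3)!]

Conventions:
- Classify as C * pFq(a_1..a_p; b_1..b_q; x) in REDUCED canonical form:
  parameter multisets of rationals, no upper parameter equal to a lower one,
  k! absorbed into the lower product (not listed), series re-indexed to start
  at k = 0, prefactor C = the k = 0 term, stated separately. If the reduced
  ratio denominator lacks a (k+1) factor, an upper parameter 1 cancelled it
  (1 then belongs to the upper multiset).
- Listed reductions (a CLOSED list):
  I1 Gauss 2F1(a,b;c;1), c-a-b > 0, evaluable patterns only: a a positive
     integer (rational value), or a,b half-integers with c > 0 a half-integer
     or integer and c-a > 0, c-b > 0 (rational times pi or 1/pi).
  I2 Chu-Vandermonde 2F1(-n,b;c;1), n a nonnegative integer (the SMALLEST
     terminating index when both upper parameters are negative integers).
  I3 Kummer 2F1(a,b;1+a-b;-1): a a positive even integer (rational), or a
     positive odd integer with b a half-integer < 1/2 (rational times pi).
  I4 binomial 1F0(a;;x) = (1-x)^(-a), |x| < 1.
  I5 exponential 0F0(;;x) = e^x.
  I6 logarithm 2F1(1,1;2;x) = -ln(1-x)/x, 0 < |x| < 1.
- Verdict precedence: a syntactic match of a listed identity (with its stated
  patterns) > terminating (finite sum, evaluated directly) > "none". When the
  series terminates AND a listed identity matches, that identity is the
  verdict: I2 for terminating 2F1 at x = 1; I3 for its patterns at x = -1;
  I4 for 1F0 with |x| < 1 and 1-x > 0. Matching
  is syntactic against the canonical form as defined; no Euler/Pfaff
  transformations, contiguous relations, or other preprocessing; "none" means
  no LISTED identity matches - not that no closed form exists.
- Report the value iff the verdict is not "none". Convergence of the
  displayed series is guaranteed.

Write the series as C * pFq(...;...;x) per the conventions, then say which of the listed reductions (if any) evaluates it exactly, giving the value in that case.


This is -1/2 * 2F1(1, 1; 2; 2/5) in reduced canonical form. Verdict: this is logarithm (I6) (the logarithm: parameters (1,1;2), x = 2/5). Sum: (5/4) * ln(3/5).

Key step: t_0 = -1/2 here, and the lower running product (prefactor -1/2) is a rising factorial.
Step ratio: r(k) = (2/5) * (k+1) (k+1) / [(k+2) (k+1)] - rational in k. x = (2/5); t_0 = -1/2; negate the roots.


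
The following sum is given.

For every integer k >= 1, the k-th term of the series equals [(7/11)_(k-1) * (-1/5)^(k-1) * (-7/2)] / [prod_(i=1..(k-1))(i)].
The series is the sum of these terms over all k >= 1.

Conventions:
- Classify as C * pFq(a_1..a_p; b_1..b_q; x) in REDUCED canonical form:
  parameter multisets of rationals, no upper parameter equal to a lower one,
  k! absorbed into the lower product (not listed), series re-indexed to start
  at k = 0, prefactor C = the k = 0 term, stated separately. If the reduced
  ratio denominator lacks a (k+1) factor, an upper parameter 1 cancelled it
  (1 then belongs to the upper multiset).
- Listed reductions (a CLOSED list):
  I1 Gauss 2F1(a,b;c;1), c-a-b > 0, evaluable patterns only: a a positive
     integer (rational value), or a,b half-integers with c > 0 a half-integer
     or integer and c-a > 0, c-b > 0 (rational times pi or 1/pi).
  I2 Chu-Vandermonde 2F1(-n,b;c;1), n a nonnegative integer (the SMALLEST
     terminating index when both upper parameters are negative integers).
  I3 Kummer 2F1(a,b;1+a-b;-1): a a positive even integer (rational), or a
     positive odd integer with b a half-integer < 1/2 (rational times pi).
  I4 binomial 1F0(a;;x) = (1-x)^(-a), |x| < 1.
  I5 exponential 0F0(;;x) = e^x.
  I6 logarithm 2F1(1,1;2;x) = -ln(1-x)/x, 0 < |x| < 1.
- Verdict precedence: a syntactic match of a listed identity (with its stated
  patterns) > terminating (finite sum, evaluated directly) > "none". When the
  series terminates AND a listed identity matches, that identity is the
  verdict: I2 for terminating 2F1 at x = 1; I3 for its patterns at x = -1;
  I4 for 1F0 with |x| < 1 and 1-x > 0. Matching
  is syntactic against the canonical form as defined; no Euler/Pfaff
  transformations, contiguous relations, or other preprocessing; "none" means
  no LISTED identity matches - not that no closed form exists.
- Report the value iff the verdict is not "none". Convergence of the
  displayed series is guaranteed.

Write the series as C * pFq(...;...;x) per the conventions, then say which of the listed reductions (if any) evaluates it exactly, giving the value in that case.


Prefactor -7/2, argument -1/5: 1F0 with upper {7/11} over lower {-}. Verdict: the binomial series (I4) fires (the 1F0 binomial series: exponent -7/11, x = -1/5). Hence: (-7/2) * (6/5)^(-7/11).

Structural cue: x = (-1/5) and the product of the first k integers (C = -7/2) is k!.
Step ratio: r(k) = (-1/5) * (k+7/11) / [(k+1)] - rational; roots negated = parameters, x = (-1/5), C = -7/2.


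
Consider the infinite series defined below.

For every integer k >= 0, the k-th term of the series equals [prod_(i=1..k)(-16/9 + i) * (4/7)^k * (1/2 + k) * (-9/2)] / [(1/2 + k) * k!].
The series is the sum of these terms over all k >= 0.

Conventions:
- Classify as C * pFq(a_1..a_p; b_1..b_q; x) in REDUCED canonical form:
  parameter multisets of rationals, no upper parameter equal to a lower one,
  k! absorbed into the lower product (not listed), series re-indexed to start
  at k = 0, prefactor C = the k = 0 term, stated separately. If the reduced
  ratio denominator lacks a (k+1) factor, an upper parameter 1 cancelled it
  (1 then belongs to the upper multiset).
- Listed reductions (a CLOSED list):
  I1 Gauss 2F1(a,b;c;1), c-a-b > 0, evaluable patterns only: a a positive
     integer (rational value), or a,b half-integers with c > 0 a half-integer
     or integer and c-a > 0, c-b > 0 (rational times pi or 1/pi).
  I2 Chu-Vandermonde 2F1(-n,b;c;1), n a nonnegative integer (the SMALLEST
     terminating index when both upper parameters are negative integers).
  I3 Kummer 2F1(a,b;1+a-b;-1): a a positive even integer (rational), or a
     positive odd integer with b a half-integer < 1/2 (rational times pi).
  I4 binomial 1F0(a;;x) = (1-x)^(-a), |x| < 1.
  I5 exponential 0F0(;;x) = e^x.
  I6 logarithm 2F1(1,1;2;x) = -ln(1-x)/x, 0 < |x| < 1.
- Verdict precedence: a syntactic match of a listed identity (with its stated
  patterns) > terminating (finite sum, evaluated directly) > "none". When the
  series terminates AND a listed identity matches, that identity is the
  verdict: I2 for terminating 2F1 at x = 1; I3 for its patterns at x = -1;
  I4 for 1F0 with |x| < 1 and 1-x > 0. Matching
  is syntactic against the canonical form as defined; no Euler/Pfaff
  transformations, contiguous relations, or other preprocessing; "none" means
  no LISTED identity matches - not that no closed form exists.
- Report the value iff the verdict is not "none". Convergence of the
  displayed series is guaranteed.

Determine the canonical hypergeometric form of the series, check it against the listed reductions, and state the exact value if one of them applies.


At argument 4/7: a 1F0 with upper {-7/9}, lower {-}, scaled by C = -9/2. Verdict (x = 4/7): binomial (I4) applies (the 1F0 binomial series: exponent 7/9, x = 4/7). Value: (-9/2) * (3/7)^(7/9).

Key step: t_0 being -9/2, striking the common factor k + 1/2 reduces the term (prefactor -9/2).
Term ratio: r(k) = (4/7) * (k-7/9) / [(k+1)] - rational; roots negated = parameters, x = (4/7), C = -9/2.


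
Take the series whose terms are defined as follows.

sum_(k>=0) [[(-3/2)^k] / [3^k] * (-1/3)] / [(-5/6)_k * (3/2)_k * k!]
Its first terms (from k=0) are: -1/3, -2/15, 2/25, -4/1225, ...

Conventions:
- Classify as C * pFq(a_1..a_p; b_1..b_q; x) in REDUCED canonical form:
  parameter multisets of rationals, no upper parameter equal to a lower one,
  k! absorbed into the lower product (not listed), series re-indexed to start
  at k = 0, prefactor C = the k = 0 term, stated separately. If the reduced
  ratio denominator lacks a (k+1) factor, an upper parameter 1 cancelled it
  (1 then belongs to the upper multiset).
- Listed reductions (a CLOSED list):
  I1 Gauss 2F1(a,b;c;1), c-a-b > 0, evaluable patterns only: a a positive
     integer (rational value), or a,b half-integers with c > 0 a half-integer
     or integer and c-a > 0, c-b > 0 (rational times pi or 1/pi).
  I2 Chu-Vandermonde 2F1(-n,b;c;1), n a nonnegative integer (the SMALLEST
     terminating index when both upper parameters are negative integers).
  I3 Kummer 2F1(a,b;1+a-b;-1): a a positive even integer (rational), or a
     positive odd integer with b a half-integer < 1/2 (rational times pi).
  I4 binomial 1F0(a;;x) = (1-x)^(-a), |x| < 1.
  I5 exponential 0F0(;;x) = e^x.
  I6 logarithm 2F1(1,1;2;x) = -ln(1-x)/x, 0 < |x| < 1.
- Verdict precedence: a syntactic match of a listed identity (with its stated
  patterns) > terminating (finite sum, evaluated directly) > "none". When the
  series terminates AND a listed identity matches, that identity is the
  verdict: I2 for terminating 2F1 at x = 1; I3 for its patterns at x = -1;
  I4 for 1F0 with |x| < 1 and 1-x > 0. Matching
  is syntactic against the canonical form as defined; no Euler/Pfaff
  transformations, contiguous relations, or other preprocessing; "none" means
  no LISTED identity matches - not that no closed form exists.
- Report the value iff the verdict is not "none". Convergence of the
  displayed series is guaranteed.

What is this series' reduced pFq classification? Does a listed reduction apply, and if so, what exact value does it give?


At argument -1/2: a 0F2 with upper {-}, lower {-5/6, 3/2}, scaled by C = -1/3. Verdict: no listed reduction: x = -1/2 and upper {-} fail every I1-I6 pattern.

Structural cue: with t_0 = -1/3, the two k-th powers (prefactor -1/3) combine into one argument.
Adjacent-term ratio: r(k) = (-1/2) * 1 / [(k-5/6) (k+3/2) (k+1)] - poly over poly, x = (-1/2) from leading terms; C = -1/3 at k = 0.


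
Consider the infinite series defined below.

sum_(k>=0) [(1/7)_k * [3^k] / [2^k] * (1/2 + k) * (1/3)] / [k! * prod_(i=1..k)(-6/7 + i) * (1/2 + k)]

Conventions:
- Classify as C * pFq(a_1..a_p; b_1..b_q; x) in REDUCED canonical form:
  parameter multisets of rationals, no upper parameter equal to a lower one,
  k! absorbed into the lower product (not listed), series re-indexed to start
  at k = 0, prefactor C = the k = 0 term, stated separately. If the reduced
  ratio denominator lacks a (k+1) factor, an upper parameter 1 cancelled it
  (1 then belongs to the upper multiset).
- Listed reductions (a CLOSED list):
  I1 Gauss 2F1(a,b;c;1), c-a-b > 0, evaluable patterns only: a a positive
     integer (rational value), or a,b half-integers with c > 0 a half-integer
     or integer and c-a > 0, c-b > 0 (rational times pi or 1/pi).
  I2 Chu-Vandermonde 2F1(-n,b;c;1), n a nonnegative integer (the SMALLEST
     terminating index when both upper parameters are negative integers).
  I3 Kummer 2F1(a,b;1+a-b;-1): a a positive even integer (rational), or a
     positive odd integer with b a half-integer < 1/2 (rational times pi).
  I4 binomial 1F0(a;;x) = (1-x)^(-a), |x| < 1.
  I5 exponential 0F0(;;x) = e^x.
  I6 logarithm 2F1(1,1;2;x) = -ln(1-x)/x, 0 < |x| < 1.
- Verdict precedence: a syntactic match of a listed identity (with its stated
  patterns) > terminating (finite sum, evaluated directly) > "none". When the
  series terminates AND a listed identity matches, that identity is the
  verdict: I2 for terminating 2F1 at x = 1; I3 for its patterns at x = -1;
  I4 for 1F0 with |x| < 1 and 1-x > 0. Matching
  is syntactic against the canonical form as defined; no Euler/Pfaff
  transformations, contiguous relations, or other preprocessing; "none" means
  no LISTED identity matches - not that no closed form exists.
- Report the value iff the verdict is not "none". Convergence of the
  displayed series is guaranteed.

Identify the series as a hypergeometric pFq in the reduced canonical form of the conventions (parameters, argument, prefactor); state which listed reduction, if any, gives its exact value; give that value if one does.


The tell: with t_0 = 1/3, the parameter 1/7 appears in both the upper and lower lists and cancels (alongside the other common factor).
Step ratio: r(k) = (3/2) * 1 / [(k+1)] - poly over poly, x = (3/2) from leading terms; C = 1/3 at k = 0.

At argument 3/2: a 0F0 with upper {-}, lower {-}, scaled by C = 1/3. Verdict: the exponential series (I5) matches (the 0F0 exponential series at x = 3/2). Hence: (1/3) * e^(3/2).


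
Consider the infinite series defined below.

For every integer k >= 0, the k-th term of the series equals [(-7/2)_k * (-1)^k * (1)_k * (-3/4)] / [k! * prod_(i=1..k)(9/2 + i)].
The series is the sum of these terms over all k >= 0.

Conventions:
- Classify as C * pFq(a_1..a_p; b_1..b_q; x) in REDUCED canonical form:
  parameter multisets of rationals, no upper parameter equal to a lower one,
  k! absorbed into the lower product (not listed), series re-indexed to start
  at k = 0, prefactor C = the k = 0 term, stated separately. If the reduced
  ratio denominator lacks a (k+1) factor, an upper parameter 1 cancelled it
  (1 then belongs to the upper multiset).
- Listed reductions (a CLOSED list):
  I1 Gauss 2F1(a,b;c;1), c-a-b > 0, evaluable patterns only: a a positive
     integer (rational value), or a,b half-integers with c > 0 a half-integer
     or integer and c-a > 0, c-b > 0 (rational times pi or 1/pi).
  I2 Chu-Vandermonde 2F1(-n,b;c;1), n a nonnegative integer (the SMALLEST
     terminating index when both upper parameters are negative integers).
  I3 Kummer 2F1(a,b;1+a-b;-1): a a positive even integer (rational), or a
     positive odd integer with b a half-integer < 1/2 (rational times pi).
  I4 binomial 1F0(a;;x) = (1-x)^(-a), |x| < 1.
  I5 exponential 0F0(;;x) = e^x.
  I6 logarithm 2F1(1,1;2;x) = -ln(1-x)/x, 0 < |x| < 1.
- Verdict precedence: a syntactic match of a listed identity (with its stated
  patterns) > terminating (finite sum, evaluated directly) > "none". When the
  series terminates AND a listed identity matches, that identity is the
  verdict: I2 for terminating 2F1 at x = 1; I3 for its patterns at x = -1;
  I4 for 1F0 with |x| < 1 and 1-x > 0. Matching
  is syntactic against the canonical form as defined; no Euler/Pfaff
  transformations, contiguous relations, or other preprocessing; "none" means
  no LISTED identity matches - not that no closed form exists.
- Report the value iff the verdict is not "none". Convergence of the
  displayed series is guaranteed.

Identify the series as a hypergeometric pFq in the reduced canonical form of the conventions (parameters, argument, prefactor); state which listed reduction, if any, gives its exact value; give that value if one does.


The tell: t_0 = -3/4 here, and the lower running product (prefactor -3/4) is a rising factorial.
Term ratio: r(k) = (-1) * (k-7/2) (k+1) / [(k+11/2) (k+1)] - poly over poly, x = (-1) from leading terms; C = -3/4 at k = 0.

This is -3/4 * 2F1(-7/2, 1; 11/2; -1) in reduced canonical form. Verdict: this is Kummer's theorem (I3) (x = -1; c = 11/2 equals 1+a-b for upper {-7/2, 1}: listed pattern). Hence: (-945/2048) * pi.
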